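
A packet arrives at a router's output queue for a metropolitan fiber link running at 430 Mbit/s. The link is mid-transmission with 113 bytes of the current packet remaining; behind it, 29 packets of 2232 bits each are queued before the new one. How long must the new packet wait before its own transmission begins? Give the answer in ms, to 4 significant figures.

Each queued packet: L/R = 2232/430000000 = 0.0051907 ms.
29 queued → 0.15053 ms.
Plus remaining 904 bits of current packet: 0.00210233 ms.
Queuing delay = 0.1526 ms.

0.1526 ms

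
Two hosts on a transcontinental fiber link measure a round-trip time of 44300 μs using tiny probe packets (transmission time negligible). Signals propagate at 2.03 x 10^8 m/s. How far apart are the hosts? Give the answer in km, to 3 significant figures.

One-way propagation = RTT/2 = 22150 μs.
d = s × t = 2.03e+08 × 0.02215 = 4500 km.

4500 km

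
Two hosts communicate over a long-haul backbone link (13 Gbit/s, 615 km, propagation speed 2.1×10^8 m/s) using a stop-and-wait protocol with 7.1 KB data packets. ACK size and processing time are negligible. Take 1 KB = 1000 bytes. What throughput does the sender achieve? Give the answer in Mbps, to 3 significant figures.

t_tx = L/R = 56800/13000000000 = 4.36923e-06 s.
t_prop = 615000/210000000 = 0.00292857 s; RTT = 0.00585714 s.
Cycle = t_tx + RTT = 0.00586151 s.
Throughput = L / cycle = 56800 / 0.00586151 = 9.69 Mbps.

9.69 Mbps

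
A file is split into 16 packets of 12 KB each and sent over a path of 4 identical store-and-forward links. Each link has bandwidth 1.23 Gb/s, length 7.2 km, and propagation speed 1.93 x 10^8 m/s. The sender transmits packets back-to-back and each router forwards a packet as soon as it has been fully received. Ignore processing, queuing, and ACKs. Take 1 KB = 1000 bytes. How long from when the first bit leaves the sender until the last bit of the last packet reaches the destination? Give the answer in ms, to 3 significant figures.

1.63 ms

Per-hop transmission t_tx = L/R = 96000/1230000000 = 0.0780488 ms.
Per-hop propagation t_prop = 7200/193000000 = 0.0373057 ms.
Pipeline fill: first packet needs 4·t_tx to clear all hops; remaining 15 packets each add one t_tx.
Total = (4+16-1)·t_tx + 4·t_prop = 19·0.0780488 + 4·0.0373057 = 1.63 ms.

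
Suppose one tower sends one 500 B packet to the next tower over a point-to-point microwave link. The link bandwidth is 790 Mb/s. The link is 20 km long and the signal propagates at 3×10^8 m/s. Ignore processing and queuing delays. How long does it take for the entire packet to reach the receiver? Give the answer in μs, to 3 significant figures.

71.7 μs

L = 500 × 8 = 4000 bits.
Transmission delay = L/R = 4000 / 790000000 = 5.06329 μs.
Propagation delay = d/s = 20000 m / 300000000 m/s = 66.6667 μs.
Total = 71.7 μs.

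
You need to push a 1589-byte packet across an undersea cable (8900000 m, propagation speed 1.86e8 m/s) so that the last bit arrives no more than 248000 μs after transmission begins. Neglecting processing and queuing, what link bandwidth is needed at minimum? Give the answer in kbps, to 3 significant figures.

63.5 kbps

L = 12712 bits.
Propagation delay = 8900000 / 186000000 = 47849.5 μs.
Transmission budget = 248000 − 47849.5 = 200151 μs.
R ≥ L / t_tx = 12712 bits / 0.200151 s = 63.5 kbps.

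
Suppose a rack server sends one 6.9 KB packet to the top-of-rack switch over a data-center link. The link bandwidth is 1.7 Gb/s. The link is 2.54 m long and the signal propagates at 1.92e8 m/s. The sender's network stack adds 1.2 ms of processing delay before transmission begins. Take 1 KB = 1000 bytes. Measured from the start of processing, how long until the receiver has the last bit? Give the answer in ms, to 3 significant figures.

1.23 ms

L = 55200 bits.
Transmission delay = L/R = 55200 / 1700000000 = 0.0324706 ms.
Propagation delay = d/s = 2.54 m / 192000000 m/s = 1.32292e-05 ms.
Plus processing delay 1.2 ms = 1.2 ms.
Total = 1.23 ms.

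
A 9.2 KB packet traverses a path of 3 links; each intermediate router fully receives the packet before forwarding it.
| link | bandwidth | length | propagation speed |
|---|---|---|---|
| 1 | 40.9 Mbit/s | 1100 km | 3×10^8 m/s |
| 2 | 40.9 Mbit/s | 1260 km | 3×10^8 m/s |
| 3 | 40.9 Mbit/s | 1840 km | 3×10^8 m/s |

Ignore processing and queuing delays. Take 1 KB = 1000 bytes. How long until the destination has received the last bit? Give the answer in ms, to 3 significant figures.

19.4 ms

L = 73600 bits.
Transmission delay per hop = L/R = 73600/40900000 = 1.79951 ms; 3 hops → 5.39853 ms.
Propagation delays (d/s per hop): 3.66667, 4.2, 6.13333 ms; sum = 14 ms.
End-to-end = 19.4 ms.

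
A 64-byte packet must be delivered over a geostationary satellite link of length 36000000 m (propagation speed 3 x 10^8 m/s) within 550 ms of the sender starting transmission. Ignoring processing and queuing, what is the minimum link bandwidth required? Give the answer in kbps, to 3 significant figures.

1.19 kbps

L = 512 bits.
Propagation delay = 36000000 / 300000000 = 120 ms.
Transmission budget = 550 − 120 = 430 ms.
R ≥ L / t_tx = 512 bits / 0.43 s = 1.19 kbps.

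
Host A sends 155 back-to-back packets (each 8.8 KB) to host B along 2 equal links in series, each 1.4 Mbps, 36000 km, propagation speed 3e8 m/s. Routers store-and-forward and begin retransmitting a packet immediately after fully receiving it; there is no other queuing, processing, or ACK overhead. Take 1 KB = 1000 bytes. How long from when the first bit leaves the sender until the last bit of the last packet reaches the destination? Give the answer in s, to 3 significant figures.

Per-hop transmission t_tx = L/R = 70400/1400000 = 0.0502857 s.
Per-hop propagation t_prop = 36000000/300000000 = 0.12 s.
Pipeline fill: first packet needs 2·t_tx to clear all hops; remaining 154 packets each add one t_tx.
Total = (2+155-1)·t_tx + 2·t_prop = 156·0.0502857 + 2·0.12 = 8.08 s.

8.08 s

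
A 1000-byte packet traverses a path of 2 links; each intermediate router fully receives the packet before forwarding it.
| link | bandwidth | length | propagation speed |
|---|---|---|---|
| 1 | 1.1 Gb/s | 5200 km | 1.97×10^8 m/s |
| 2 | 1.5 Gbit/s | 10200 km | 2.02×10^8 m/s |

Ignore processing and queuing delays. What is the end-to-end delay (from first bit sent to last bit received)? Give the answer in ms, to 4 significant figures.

76.90 ms

L = 1000 × 8 = 8000 bits.
Transmission delays (L/R per hop): 0.00727273, 0.00533333 ms; sum = 0.0126061 ms.
Propagation delays (d/s per hop): 26.3959, 50.495 ms; sum = 76.891 ms.
End-to-end = 76.90 ms.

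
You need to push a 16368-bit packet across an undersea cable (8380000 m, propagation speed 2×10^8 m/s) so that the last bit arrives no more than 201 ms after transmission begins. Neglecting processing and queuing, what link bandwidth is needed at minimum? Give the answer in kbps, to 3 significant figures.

103 kbps

Propagation delay = 8380000 / 200000000 = 41.9 ms.
Transmission budget = 201 − 41.9 = 159.1 ms.
R ≥ L / t_tx = 16368 bits / 0.1591 s = 103 kbps.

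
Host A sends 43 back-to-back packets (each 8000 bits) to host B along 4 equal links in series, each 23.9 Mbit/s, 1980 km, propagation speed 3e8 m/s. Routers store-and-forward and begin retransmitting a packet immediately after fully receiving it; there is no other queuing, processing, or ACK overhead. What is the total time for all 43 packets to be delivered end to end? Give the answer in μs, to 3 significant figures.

Per-hop transmission t_tx = L/R = 8000/23900000 = 334.728 μs.
Per-hop propagation t_prop = 1980000/300000000 = 6600 μs.
Pipeline fill: first packet needs 4·t_tx to clear all hops; remaining 42 packets each add one t_tx.
Total = (4+43-1)·t_tx + 4·t_prop = 46·334.728 + 4·6600 = 41800 μs.

41800 μs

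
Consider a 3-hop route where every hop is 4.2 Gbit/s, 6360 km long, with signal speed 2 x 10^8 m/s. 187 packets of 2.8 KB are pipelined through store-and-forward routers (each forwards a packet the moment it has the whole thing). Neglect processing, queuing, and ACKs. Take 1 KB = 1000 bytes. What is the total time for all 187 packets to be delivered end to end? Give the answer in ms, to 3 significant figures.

96.4 ms

Per-hop transmission t_tx = L/R = 22400/4200000000 = 0.00533333 ms.
Per-hop propagation t_prop = 6360000/200000000 = 31.8 ms.
Pipeline fill: first packet needs 3·t_tx to clear all hops; remaining 186 packets each add one t_tx.
Total = (3+187-1)·t_tx + 3·t_prop = 189·0.00533333 + 3·31.8 = 96.4 ms.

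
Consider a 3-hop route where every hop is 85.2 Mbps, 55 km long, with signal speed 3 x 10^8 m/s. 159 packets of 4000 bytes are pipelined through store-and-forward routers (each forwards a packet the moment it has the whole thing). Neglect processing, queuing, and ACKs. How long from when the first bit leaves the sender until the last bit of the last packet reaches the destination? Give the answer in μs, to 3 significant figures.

Per-hop transmission t_tx = L/R = 32000/85200000 = 375.587 μs.
Per-hop propagation t_prop = 55000/300000000 = 183.333 μs.
Pipeline fill: first packet needs 3·t_tx to clear all hops; remaining 158 packets each add one t_tx.
Total = (3+159-1)·t_tx + 3·t_prop = 161·375.587 + 3·183.333 = 61000 μs.

61000 μs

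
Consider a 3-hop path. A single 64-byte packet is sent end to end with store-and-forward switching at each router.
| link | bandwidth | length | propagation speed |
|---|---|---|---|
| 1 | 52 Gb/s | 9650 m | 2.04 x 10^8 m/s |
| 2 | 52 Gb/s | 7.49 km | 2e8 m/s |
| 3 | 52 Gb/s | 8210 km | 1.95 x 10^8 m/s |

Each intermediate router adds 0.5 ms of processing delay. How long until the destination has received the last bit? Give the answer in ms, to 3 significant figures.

L = 64 × 8 = 512 bits.
Transmission delay per hop = L/R = 512/52000000000 = 9.84615e-06 ms; 3 hops → 2.95385e-05 ms.
Propagation delays (d/s per hop): 0.0473039, 0.03745, 42.1026 ms; sum = 42.1873 ms.
Processing at 2 router(s): 2 × 0.5 ms = 1 ms.
End-to-end = 43.2 ms.

43.2 ms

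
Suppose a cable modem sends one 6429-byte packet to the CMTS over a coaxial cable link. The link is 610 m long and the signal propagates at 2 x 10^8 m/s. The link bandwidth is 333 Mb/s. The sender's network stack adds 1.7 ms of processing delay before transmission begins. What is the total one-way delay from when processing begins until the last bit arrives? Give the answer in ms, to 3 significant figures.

L = 6429 × 8 = 51432 bits.
Transmission delay = L/R = 51432 / 333000000 = 0.15445 ms.
Propagation delay = d/s = 610 m / 200000000 m/s = 0.00305 ms.
Plus processing delay 1.7 ms = 1.7 ms.
Total = 1.86 ms.

1.86 ms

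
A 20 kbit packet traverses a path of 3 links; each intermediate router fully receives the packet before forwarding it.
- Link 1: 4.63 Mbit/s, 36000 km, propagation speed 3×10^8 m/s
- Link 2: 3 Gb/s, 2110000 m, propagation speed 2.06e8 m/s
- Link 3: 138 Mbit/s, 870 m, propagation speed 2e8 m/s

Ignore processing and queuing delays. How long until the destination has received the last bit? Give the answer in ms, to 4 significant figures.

134.7 ms

L = 20000 bits.
Transmission delays (L/R per hop): 4.31965, 0.00666667, 0.144928 ms; sum = 4.47125 ms.
Propagation delays (d/s per hop): 120, 10.2427, 0.00435 ms; sum = 130.247 ms.
End-to-end = 134.7 ms.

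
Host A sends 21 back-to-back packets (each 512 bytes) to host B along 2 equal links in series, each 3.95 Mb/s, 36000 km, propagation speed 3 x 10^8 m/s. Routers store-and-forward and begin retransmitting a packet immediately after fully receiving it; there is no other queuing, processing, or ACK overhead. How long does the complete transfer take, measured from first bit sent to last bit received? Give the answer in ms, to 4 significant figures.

262.8 ms

Per-hop transmission t_tx = L/R = 4096/3950000 = 1.03696 ms.
Per-hop propagation t_prop = 36000000/300000000 = 120 ms.
Pipeline fill: first packet needs 2·t_tx to clear all hops; remaining 20 packets each add one t_tx.
Total = (2+21-1)·t_tx + 2·t_prop = 22·1.03696 + 2·120 = 262.8 ms.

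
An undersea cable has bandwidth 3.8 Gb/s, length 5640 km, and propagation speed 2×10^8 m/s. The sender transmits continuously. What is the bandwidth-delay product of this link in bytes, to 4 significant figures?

Propagation delay = 5640000 / 200000000 = 0.0282 s.
BDP = R × t_prop = 3800000000 × 0.0282 = 107160000 bits.
In bytes: 107160000/8 = 13400000 bytes.

13400000 bytes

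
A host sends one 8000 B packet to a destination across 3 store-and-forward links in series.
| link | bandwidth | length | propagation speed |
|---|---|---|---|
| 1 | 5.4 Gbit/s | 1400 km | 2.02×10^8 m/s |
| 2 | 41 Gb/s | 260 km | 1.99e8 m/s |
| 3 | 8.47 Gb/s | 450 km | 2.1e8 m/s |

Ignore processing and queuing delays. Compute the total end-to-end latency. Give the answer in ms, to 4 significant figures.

L = 8000 × 8 = 64000 bits.
Transmission delays (L/R per hop): 0.0118519, 0.00156098, 0.00755608 ms; sum = 0.0209689 ms.
Propagation delays (d/s per hop): 6.93069, 1.30653, 2.14286 ms; sum = 10.3801 ms.
End-to-end = 10.40 ms.

10.40 ms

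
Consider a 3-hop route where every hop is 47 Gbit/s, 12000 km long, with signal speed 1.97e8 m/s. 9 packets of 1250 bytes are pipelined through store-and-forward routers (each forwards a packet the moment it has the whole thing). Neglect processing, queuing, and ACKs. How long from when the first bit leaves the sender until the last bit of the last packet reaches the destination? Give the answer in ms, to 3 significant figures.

183 ms

Per-hop transmission t_tx = L/R = 10000/47000000000 = 0.000212766 ms.
Per-hop propagation t_prop = 12000000/197000000 = 60.9137 ms.
Pipeline fill: first packet needs 3·t_tx to clear all hops; remaining 8 packets each add one t_tx.
Total = (3+9-1)·t_tx + 3·t_prop = 11·0.000212766 + 3·60.9137 = 183 ms.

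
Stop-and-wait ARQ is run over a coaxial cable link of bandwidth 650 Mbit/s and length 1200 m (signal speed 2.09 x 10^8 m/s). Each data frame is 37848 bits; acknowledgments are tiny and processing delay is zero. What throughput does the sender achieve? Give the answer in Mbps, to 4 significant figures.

t_tx = L/R = 37848/650000000 = 5.82277e-05 s.
t_prop = 1200/209000000 = 5.74163e-06 s; RTT = 1.14833e-05 s.
Cycle = t_tx + RTT = 6.97109e-05 s.
Throughput = L / cycle = 37848 / 6.97109e-05 = 542.9 Mbps.

542.9 Mbps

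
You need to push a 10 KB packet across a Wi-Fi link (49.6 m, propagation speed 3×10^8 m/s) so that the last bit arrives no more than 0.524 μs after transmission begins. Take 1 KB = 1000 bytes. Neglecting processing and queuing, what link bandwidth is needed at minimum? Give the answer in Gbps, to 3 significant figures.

L = 80000 bits.
Propagation delay = 49.6 / 300000000 = 0.165333 μs.
Transmission budget = 0.524 − 0.165333 = 0.358667 μs.
R ≥ L / t_tx = 80000 bits / 3.58667e-07 s = 223 Gbps.

223 Gbps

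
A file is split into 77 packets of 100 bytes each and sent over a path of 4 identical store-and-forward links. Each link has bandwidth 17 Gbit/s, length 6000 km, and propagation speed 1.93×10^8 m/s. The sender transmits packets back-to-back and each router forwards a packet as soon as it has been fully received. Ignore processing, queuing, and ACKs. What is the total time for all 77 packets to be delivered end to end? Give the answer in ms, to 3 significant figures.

Per-hop transmission t_tx = L/R = 800/17000000000 = 4.70588e-05 ms.
Per-hop propagation t_prop = 6000000/193000000 = 31.0881 ms.
Pipeline fill: first packet needs 4·t_tx to clear all hops; remaining 76 packets each add one t_tx.
Total = (4+77-1)·t_tx + 4·t_prop = 80·4.70588e-05 + 4·31.0881 = 124 ms.

124 ms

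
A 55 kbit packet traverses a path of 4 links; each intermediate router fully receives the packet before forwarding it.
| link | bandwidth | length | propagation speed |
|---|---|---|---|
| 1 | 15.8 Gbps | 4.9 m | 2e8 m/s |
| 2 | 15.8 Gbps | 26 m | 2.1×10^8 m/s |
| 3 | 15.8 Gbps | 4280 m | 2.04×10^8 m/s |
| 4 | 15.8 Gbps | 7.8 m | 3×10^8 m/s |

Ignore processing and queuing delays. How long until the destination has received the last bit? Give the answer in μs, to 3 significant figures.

L = 55000 bits.
Transmission delay per hop = L/R = 55000/15800000000 = 3.48101 μs; 4 hops → 13.9241 μs.
Propagation delays (d/s per hop): 0.0245, 0.12381, 20.9804, 0.026 μs; sum = 21.1547 μs.
End-to-end = 35.1 μs.

35.1 μs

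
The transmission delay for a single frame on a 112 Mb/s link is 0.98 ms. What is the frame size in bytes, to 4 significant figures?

13720 bytes

L = R × t_tx = 112000000 b/s × 0.00098 s = 109760 bits.
In bytes: 109760 / 8 = 13720 bytes.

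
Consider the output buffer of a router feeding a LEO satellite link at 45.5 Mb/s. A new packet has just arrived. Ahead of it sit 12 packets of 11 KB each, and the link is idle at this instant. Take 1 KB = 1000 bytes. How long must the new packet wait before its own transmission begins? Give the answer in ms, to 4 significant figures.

Each queued packet: L/R = 88000/45500000 = 1.93407 ms.
12 queued → 23.2088 ms.
Queuing delay = 23.21 ms.

23.21 ms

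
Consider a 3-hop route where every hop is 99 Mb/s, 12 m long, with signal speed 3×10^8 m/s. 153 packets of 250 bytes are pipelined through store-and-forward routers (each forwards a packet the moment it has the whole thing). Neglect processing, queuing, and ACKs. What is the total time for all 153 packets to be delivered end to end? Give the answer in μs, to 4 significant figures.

3131 μs

Per-hop transmission t_tx = L/R = 2000/99000000 = 20.202 μs.
Per-hop propagation t_prop = 12/300000000 = 0.04 μs.
Pipeline fill: first packet needs 3·t_tx to clear all hops; remaining 152 packets each add one t_tx.
Total = (3+153-1)·t_tx + 3·t_prop = 155·20.202 + 3·0.04 = 3131 μs.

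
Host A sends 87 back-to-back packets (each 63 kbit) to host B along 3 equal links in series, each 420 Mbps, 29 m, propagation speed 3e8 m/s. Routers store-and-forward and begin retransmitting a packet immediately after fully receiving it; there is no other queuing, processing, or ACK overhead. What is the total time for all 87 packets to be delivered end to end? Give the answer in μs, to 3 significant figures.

13400 μs

Per-hop transmission t_tx = L/R = 63000/420000000 = 150 μs.
Per-hop propagation t_prop = 29/300000000 = 0.0966667 μs.
Pipeline fill: first packet needs 3·t_tx to clear all hops; remaining 86 packets each add one t_tx.
Total = (3+87-1)·t_tx + 3·t_prop = 89·150 + 3·0.0966667 = 13400 μs.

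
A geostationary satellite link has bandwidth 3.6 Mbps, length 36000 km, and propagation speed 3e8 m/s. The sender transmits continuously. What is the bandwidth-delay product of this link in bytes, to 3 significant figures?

54000 bytes

Propagation delay = 36000000 / 300000000 = 0.12 s.
BDP = R × t_prop = 3600000 × 0.12 = 432000 bits.
In bytes: 432000/8 = 54000 bytes.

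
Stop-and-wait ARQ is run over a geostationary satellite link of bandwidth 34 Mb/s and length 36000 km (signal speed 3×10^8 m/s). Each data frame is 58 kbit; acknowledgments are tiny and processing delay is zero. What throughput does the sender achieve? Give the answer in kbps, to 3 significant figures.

t_tx = L/R = 58000/34000000 = 0.00170588 s.
t_prop = 36000000/300000000 = 0.12 s; RTT = 0.24 s.
Cycle = t_tx + RTT = 0.241706 s.
Throughput = L / cycle = 58000 / 0.241706 = 240 kbps.

240 kbps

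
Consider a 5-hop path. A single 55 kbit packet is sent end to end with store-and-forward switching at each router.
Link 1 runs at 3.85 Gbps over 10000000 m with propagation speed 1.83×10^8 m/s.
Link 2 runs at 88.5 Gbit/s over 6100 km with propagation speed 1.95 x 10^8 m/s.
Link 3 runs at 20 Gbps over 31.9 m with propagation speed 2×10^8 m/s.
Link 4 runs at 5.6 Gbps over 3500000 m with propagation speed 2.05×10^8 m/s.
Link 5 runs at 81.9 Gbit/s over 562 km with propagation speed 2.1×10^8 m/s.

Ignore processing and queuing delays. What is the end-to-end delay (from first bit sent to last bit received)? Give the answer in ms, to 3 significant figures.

106 ms

L = 55000 bits.
Transmission delays (L/R per hop): 0.0142857, 0.000621469, 0.00275, 0.00982143, 0.000671551 ms; sum = 0.0281502 ms.
Propagation delays (d/s per hop): 54.6448, 31.2821, 0.0001595, 17.0732, 2.67619 ms; sum = 105.676 ms.
End-to-end = 106 ms.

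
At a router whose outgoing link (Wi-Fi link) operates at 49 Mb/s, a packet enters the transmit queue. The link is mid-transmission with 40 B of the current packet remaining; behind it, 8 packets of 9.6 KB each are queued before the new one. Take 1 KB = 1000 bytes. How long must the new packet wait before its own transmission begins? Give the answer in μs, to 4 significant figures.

12550 μs

Each queued packet: L/R = 76800/49000000 = 1567.35 μs.
8 queued → 12538.8 μs.
Plus remaining 320 bits of current packet: 6.53061 μs.
Queuing delay = 12550 μs.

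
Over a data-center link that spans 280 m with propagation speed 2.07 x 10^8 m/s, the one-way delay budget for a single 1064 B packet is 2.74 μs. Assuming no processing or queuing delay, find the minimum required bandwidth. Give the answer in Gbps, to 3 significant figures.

L = 8512 bits.
Propagation delay = 280 / 2.07e+08 = 1.35266 μs.
Transmission budget = 2.74 − 1.35266 = 1.38734 μs.
R ≥ L / t_tx = 8512 bits / 1.38734e-06 s = 6.14 Gbps.

6.14 Gbps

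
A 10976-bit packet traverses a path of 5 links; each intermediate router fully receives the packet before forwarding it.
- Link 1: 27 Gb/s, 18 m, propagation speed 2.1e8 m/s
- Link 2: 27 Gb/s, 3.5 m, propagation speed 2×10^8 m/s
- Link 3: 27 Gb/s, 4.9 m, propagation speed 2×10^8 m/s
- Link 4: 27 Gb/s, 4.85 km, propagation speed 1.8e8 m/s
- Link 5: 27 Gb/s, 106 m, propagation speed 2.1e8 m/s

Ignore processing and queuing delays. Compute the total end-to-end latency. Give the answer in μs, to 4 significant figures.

29.61 μs

Transmission delay per hop = L/R = 10976/27000000000 = 0.406519 μs; 5 hops → 2.03259 μs.
Propagation delays (d/s per hop): 0.0857143, 0.0175, 0.0245, 26.9444, 0.504762 μs; sum = 27.5769 μs.
End-to-end = 29.61 μs.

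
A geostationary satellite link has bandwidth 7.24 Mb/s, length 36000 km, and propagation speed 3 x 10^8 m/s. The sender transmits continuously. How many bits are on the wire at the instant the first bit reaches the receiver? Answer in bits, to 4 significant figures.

Propagation delay = 36000000 / 300000000 = 0.12 s.
BDP = R × t_prop = 7240000 × 0.12 = 868800 bits.

868800 bits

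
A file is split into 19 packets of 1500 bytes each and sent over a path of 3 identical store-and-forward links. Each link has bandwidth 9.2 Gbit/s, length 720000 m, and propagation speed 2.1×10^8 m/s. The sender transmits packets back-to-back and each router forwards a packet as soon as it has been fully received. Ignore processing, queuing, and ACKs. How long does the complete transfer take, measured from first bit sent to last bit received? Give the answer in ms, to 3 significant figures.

Per-hop transmission t_tx = L/R = 12000/9200000000 = 0.00130435 ms.
Per-hop propagation t_prop = 720000/210000000 = 3.42857 ms.
Pipeline fill: first packet needs 3·t_tx to clear all hops; remaining 18 packets each add one t_tx.
Total = (3+19-1)·t_tx + 3·t_prop = 21·0.00130435 + 3·3.42857 = 10.3 ms.

10.3 ms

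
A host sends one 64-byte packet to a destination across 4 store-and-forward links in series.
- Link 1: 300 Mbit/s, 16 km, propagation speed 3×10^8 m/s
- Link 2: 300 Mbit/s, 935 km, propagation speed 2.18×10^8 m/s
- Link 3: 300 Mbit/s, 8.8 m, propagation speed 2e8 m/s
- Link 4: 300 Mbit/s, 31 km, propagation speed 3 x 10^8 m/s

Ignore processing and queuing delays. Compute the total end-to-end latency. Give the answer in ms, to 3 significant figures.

L = 64 × 8 = 512 bits.
Transmission delay per hop = L/R = 512/300000000 = 0.00170667 ms; 4 hops → 0.00682667 ms.
Propagation delays (d/s per hop): 0.0533333, 4.28899, 4.4e-05, 0.103333 ms; sum = 4.4457 ms.
End-to-end = 4.45 ms.

4.45 ms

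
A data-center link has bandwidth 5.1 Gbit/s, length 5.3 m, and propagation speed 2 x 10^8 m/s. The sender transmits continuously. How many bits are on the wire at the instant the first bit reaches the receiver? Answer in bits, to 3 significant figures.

Propagation delay = 5.3 / 200000000 = 2.65e-08 s.
BDP = R × t_prop = 5100000000 × 2.65e-08 = 135.15 bits.

135 bits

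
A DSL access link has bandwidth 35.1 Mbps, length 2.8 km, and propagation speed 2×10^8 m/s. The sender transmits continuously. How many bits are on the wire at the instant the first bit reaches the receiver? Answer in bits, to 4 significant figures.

Propagation delay = 2800 / 200000000 = 1.4e-05 s.
BDP = R × t_prop = 35100000 × 1.4e-05 = 491.4 bits.

491.4 bits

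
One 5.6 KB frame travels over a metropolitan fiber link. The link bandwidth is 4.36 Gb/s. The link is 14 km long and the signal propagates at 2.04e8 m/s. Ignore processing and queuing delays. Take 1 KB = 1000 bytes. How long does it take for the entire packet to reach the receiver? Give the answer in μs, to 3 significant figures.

78.9 μs

L = 44800 bits.
Transmission delay = L/R = 44800 / 4360000000 = 10.2752 μs.
Propagation delay = d/s = 14000 m / 204000000 m/s = 68.6275 μs.
Total = 78.9 μs.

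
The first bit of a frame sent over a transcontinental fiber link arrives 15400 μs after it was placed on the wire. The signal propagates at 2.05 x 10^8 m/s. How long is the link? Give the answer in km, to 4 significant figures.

d = s × t_prop = 2.05e+08 × 0.0154 = 3157 km.

3157 km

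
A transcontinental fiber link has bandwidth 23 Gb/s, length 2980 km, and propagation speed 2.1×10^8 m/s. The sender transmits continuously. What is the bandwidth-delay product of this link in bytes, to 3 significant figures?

Propagation delay = 2980000 / 210000000 = 0.0141905 s.
BDP = R × t_prop = 23000000000 × 0.0141905 = 326381000 bits.
In bytes: 326381000/8 = 40800000 bytes.

40800000 bytes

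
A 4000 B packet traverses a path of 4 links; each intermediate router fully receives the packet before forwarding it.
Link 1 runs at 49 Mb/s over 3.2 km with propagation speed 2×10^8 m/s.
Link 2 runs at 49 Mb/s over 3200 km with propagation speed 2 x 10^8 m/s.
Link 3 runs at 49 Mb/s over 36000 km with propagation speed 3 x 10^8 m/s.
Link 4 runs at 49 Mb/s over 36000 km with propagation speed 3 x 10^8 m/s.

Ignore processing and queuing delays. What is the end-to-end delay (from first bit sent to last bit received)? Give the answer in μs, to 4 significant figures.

L = 4000 × 8 = 32000 bits.
Transmission delay per hop = L/R = 32000/49000000 = 653.061 μs; 4 hops → 2612.24 μs.
Propagation delays (d/s per hop): 16, 16000, 120000, 120000 μs; sum = 256016 μs.
End-to-end = 258600 μs.

258600 μs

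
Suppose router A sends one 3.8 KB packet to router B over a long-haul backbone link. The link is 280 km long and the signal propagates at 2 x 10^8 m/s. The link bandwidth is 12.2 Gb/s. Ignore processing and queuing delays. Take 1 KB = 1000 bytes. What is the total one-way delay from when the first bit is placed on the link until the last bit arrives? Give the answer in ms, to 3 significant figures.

1.40 ms

L = 30400 bits.
Transmission delay = L/R = 30400 / 12200000000 = 0.0024918 ms.
Propagation delay = d/s = 280000 m / 200000000 m/s = 1.4 ms.
Total = 1.40 ms.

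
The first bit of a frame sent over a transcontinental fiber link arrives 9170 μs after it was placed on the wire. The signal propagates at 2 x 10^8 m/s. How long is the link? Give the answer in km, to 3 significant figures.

d = s × t_prop = 200000000 × 0.00917 = 1830 km.

1830 km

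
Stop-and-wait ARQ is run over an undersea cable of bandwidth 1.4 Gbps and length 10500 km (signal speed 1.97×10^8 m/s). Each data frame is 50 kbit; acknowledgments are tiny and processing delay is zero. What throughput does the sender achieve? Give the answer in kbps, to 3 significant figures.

469 kbps

t_tx = L/R = 50000/1400000000 = 3.57143e-05 s.
t_prop = 10500000/197000000 = 0.0532995 s; RTT = 0.106599 s.
Cycle = t_tx + RTT = 0.106635 s.
Throughput = L / cycle = 50000 / 0.106635 = 469 kbps.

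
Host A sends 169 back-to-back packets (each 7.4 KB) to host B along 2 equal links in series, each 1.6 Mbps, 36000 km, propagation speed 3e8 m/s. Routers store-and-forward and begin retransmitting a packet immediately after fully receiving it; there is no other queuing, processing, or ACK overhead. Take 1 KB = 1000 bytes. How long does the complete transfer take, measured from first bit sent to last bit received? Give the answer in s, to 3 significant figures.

6.53 s

Per-hop transmission t_tx = L/R = 59200/1600000 = 0.037 s.
Per-hop propagation t_prop = 36000000/300000000 = 0.12 s.
Pipeline fill: first packet needs 2·t_tx to clear all hops; remaining 168 packets each add one t_tx.
Total = (2+169-1)·t_tx + 2·t_prop = 170·0.037 + 2·0.12 = 6.53 s.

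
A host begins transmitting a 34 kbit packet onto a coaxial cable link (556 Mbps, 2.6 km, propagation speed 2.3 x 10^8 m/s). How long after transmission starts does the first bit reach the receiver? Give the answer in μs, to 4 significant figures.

11.30 μs

First bit experiences only propagation delay: d/s = 2600/2.3e+08 = 11.30 μs.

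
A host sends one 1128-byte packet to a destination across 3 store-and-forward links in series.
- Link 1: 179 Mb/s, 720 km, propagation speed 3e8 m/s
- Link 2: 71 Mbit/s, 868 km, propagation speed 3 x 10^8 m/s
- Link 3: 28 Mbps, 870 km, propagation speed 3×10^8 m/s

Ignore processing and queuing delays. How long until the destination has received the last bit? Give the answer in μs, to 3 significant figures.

8690 μs

L = 1128 × 8 = 9024 bits.
Transmission delays (L/R per hop): 50.4134, 127.099, 322.286 μs; sum = 499.798 μs.
Propagation delays (d/s per hop): 2400, 2893.33, 2900 μs; sum = 8193.33 μs.
End-to-end = 8690 μs.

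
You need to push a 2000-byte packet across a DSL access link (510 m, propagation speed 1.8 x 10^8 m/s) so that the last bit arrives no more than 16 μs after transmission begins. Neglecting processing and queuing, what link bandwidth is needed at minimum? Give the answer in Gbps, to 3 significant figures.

L = 16000 bits.
Propagation delay = 510 / 180000000 = 2.83333 μs.
Transmission budget = 16 − 2.83333 = 13.1667 μs.
R ≥ L / t_tx = 16000 bits / 1.31667e-05 s = 1.22 Gbps.

1.22 Gbps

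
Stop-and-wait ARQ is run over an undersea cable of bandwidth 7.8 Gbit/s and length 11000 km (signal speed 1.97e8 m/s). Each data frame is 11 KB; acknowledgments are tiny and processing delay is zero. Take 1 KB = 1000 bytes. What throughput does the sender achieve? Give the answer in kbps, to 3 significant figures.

t_tx = L/R = 88000/7800000000 = 1.12821e-05 s.
t_prop = 11000000/197000000 = 0.0558376 s; RTT = 0.111675 s.
Cycle = t_tx + RTT = 0.111686 s.
Throughput = L / cycle = 88000 / 0.111686 = 788 kbps.

788 kbps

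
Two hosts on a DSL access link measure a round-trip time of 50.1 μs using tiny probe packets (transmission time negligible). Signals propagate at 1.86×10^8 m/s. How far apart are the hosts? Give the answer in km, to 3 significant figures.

4.66 km

One-way propagation = RTT/2 = 25.05 μs.
d = s × t = 186000000 × 2.505e-05 = 4.66 km.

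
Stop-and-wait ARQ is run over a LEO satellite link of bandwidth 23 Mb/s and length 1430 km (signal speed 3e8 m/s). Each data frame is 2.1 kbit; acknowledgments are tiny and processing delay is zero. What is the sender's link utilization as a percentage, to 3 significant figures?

t_tx = L/R = 2100/23000000 = 9.13043e-05 s.
t_prop = 1430000/300000000 = 0.00476667 s; RTT = 0.00953333 s.
Cycle = t_tx + RTT = 0.00962464 s.
Utilization = t_tx / cycle = 9.13043e-05/0.00962464 = 0.949 %.

0.949 %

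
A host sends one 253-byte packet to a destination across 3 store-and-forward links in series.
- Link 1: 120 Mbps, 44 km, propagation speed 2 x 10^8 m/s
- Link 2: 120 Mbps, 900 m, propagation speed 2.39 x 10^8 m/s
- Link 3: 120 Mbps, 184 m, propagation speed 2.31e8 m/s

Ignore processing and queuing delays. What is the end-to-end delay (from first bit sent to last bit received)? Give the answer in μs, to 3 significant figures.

275 μs

L = 253 × 8 = 2024 bits.
Transmission delay per hop = L/R = 2024/120000000 = 16.8667 μs; 3 hops → 50.6 μs.
Propagation delays (d/s per hop): 220, 3.76569, 0.796537 μs; sum = 224.562 μs.
End-to-end = 275 μs.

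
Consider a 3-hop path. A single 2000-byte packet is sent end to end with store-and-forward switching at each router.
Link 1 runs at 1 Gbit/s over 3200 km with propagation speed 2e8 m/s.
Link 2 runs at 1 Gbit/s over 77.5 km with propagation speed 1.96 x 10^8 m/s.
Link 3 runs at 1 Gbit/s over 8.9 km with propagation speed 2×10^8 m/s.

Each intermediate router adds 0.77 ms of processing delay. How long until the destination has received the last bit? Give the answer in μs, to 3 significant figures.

L = 2000 × 8 = 16000 bits.
Transmission delay per hop = L/R = 16000/1000000000 = 16 μs; 3 hops → 48 μs.
Propagation delays (d/s per hop): 16000, 395.408, 44.5 μs; sum = 16439.9 μs.
Processing at 2 router(s): 2 × 0.77 ms = 1540 μs.
End-to-end = 18000 μs.

18000 μs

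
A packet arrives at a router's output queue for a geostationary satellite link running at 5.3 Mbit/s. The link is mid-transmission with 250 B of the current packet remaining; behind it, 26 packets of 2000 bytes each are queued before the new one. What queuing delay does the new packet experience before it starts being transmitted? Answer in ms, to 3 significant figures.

Each queued packet: L/R = 16000/5300000 = 3.01887 ms.
26 queued → 78.4906 ms.
Plus remaining 2000 bits of current packet: 0.377358 ms.
Queuing delay = 78.9 ms.

78.9 ms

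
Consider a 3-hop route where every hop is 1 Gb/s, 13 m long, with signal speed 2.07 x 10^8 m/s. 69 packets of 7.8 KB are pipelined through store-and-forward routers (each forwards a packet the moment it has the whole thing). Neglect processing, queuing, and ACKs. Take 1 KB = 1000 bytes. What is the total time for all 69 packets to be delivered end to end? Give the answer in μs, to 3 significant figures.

Per-hop transmission t_tx = L/R = 62400/1000000000 = 62.4 μs.
Per-hop propagation t_prop = 13/2.07e+08 = 0.0628019 μs.
Pipeline fill: first packet needs 3·t_tx to clear all hops; remaining 68 packets each add one t_tx.
Total = (3+69-1)·t_tx + 3·t_prop = 71·62.4 + 3·0.0628019 = 4430 μs.

4430 μs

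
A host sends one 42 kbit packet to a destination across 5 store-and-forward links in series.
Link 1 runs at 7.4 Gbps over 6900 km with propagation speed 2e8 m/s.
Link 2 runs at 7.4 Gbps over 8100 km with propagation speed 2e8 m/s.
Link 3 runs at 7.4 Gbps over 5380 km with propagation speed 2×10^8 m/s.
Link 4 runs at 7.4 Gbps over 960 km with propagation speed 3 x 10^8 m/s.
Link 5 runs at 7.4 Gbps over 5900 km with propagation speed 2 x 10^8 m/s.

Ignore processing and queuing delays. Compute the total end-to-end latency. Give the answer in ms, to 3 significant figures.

135 ms

L = 42000 bits.
Transmission delay per hop = L/R = 42000/7400000000 = 0.00567568 ms; 5 hops → 0.0283784 ms.
Propagation delays (d/s per hop): 34.5, 40.5, 26.9, 3.2, 29.5 ms; sum = 134.6 ms.
End-to-end = 135 ms.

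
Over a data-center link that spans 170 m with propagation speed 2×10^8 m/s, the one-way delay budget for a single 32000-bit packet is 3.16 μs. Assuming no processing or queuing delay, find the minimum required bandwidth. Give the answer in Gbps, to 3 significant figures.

Propagation delay = 170 / 200000000 = 0.85 μs.
Transmission budget = 3.16 − 0.85 = 2.31 μs.
R ≥ L / t_tx = 32000 bits / 2.31e-06 s = 13.9 Gbps.

13.9 Gbps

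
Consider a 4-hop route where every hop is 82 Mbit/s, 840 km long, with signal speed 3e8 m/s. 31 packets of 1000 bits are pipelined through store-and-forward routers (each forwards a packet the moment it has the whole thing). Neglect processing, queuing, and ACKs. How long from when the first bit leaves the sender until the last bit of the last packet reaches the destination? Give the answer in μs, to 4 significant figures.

Per-hop transmission t_tx = L/R = 1000/82000000 = 12.1951 μs.
Per-hop propagation t_prop = 840000/300000000 = 2800 μs.
Pipeline fill: first packet needs 4·t_tx to clear all hops; remaining 30 packets each add one t_tx.
Total = (4+31-1)·t_tx + 4·t_prop = 34·12.1951 + 4·2800 = 11610 μs.

11610 μs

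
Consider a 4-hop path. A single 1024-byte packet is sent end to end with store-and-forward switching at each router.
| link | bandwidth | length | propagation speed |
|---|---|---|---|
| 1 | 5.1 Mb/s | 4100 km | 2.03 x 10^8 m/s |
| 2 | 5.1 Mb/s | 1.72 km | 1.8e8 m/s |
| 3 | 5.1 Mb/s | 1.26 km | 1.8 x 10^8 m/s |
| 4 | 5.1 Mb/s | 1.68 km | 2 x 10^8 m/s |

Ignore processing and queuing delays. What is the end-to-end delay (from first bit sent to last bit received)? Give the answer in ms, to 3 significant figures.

L = 1024 × 8 = 8192 bits.
Transmission delay per hop = L/R = 8192/5100000 = 1.60627 ms; 4 hops → 6.4251 ms.
Propagation delays (d/s per hop): 20.197, 0.00955556, 0.007, 0.0084 ms; sum = 20.222 ms.
End-to-end = 26.6 ms.

26.6 ms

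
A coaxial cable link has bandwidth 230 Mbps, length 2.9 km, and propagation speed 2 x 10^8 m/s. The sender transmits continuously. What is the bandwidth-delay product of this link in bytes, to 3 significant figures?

417 bytes

Propagation delay = 2900 / 200000000 = 1.45e-05 s.
BDP = R × t_prop = 230000000 × 1.45e-05 = 3335 bits.
In bytes: 3335/8 = 417 bytes.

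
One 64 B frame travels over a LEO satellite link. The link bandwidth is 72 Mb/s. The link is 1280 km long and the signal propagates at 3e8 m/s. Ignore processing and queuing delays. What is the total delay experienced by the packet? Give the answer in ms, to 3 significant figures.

L = 64 × 8 = 512 bits.
Transmission delay = L/R = 512 / 72000000 = 0.00711111 ms.
Propagation delay = d/s = 1280000 m / 300000000 m/s = 4.26667 ms.
Total = 4.27 ms.

4.27 ms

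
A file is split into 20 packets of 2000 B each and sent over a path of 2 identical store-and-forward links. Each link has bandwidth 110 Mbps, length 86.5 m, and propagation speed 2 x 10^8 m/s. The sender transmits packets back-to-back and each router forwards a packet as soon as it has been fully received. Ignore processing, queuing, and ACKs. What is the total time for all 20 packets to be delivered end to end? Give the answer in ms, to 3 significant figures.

3.06 ms

Per-hop transmission t_tx = L/R = 16000/110000000 = 0.145455 ms.
Per-hop propagation t_prop = 86.5/200000000 = 0.0004325 ms.
Pipeline fill: first packet needs 2·t_tx to clear all hops; remaining 19 packets each add one t_tx.
Total = (2+20-1)·t_tx + 2·t_prop = 21·0.145455 + 2·0.0004325 = 3.06 ms.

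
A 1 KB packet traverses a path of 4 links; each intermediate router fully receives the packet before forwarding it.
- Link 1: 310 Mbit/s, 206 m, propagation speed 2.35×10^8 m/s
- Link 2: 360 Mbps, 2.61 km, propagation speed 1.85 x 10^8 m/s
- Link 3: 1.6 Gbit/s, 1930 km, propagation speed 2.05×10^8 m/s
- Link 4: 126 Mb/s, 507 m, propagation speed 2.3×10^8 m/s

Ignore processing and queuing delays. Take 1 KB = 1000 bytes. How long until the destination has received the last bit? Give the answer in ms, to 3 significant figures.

L = 8000 bits.
Transmission delays (L/R per hop): 0.0258065, 0.0222222, 0.005, 0.0634921 ms; sum = 0.116521 ms.
Propagation delays (d/s per hop): 0.000876596, 0.0141081, 9.41463, 0.00220435 ms; sum = 9.43182 ms.
End-to-end = 9.55 ms.

9.55 ms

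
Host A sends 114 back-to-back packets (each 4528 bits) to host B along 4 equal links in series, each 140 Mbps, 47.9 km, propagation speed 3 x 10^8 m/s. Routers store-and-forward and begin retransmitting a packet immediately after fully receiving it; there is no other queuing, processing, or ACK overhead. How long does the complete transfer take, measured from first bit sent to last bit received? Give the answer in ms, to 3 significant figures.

4.42 ms

Per-hop transmission t_tx = L/R = 4528/140000000 = 0.0323429 ms.
Per-hop propagation t_prop = 47900/300000000 = 0.159667 ms.
Pipeline fill: first packet needs 4·t_tx to clear all hops; remaining 113 packets each add one t_tx.
Total = (4+114-1)·t_tx + 4·t_prop = 117·0.0323429 + 4·0.159667 = 4.42 ms.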